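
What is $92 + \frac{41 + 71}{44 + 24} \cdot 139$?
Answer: $\frac{5456}{17} \approx 320.94$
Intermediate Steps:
$92 + \frac{41 + 71}{44 + 24} \cdot 139 = 92 + \frac{112}{68} \cdot 139 = 92 + 112 \cdot \frac{1}{68} \cdot 139 = 92 + \frac{28}{17} \cdot 139 = 92 + \frac{3892}{17} = \frac{5456}{17}$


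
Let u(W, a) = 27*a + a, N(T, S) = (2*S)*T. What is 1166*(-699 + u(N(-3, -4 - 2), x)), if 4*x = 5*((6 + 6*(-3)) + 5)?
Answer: -1100704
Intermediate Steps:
N(T, S) = 2*S*T
x = -35/4 (x = (5*((6 + 6*(-3)) + 5))/4 = (5*((6 - 18) + 5))/4 = (5*(-12 + 5))/4 = (5*(-7))/4 = (1/4)*(-35) = -35/4 ≈ -8.7500)
u(W, a) = 28*a
1166*(-699 + u(N(-3, -4 - 2), x)) = 1166*(-699 + 28*(-35/4)) = 1166*(-699 - 245) = 1166*(-944) = -1100704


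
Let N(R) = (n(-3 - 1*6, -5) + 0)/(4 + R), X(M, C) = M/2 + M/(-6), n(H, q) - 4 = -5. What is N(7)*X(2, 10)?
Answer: -2/33 ≈ -0.060606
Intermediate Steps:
n(H, q) = -1 (n(H, q) = 4 - 5 = -1)
X(M, C) = M/3 (X(M, C) = M*(½) + M*(-⅙) = M/2 - M/6 = M/3)
N(R) = -1/(4 + R) (N(R) = (-1 + 0)/(4 + R) = -1/(4 + R))
N(7)*X(2, 10) = (-1/(4 + 7))*((⅓)*2) = -1/11*(⅔) = -1*1/11*(⅔) = -1/11*⅔ = -2/33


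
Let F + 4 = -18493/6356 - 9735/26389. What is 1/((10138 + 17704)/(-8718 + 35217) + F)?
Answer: -404057917956/2516374466509 ≈ -0.16057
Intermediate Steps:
F = -110981943/15248044 (F = -4 + (-18493/6356 - 9735/26389) = -4 + (-18493*1/6356 - 9735*1/26389) = -4 + (-18493/6356 - 885/2399) = -4 - 49989767/15248044 = -110981943/15248044 ≈ -7.2784)
1/((10138 + 17704)/(-8718 + 35217) + F) = 1/((10138 + 17704)/(-8718 + 35217) - 110981943/15248044) = 1/(27842/26499 - 110981943/15248044) = 1/(-2516374466509/404057917956) = -404057917956/2516374466509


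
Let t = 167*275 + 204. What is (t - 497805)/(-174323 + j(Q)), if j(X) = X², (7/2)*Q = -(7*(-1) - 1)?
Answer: 22132124/8541571 ≈ 2.5911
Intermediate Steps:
t = 46129 (t = 45925 + 204 = 46129)
Q = 16/7 (Q = 2*(-(7*(-1) - 1))/7 = 2*(-(-7 - 1))/7 = 2*(-1*(-8))/7 = (2/7)*8 = 16/7 ≈ 2.2857)
(t - 497805)/(-174323 + j(Q)) = (46129 - 497805)/(-174323 + (16/7)²) = -451676/(-174323 + 256/49) = -451676/(-8541571/49) = -451676*(-49/8541571) = 22132124/8541571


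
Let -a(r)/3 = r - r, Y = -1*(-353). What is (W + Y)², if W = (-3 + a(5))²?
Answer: 131044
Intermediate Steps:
Y = 353
a(r) = 0 (a(r) = -3*(r - r) = -3*0 = 0)
W = 9 (W = (-3 + 0)² = (-3)² = 9)
(W + Y)² = (9 + 353)² = 362² = 131044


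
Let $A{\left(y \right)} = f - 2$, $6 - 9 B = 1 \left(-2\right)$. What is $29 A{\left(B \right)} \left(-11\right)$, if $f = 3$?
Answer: $-319$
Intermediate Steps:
$B = \frac{8}{9}$ ($B = \frac{2}{3} - \frac{1 \left(-2\right)}{9} = \frac{2}{3} - - \frac{2}{9} = \frac{2}{3} + \frac{2}{9} = \frac{8}{9} \approx 0.88889$)
$A{\left(y \right)} = 1$ ($A{\left(y \right)} = 3 - 2 = 1$)
$29 A{\left(B \right)} \left(-11\right) = 29 \cdot 1 \left(-11\right) = 29 \left(-11\right) = -319$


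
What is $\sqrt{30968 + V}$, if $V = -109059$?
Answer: $i \sqrt{78091} \approx 279.45 i$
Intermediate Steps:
$\sqrt{30968 + V} = \sqrt{30968 - 109059} = \sqrt{-78091} = i \sqrt{78091}$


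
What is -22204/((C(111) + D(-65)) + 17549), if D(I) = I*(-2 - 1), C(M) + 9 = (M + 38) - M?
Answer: -3172/2539 ≈ -1.2493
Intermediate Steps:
C(M) = 29 (C(M) = -9 + ((M + 38) - M) = -9 + ((38 + M) - M) = -9 + 38 = 29)
D(I) = -3*I (D(I) = I*(-3) = -3*I)
-22204/((C(111) + D(-65)) + 17549) = -22204/((29 - 3*(-65)) + 17549) = -22204/((29 + 195) + 17549) = -22204/(224 + 17549) = -22204/17773 = -22204*1/17773 = -3172/2539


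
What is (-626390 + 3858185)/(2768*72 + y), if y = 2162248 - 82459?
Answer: 215453/151939 ≈ 1.4180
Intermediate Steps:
y = 2079789
(-626390 + 3858185)/(2768*72 + y) = (-626390 + 3858185)/(2768*72 + 2079789) = 3231795/(199296 + 2079789) = 3231795/2279085 = 3231795*(1/2279085) = 215453/151939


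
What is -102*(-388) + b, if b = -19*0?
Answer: 39576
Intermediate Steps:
b = 0
-102*(-388) + b = -102*(-388) + 0 = 39576 + 0 = 39576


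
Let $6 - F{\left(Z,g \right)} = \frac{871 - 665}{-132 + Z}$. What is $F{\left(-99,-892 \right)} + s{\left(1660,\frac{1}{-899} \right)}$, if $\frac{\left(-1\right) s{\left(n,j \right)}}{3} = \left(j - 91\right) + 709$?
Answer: $- \frac{383586425}{207669} \approx -1847.1$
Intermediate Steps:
$F{\left(Z,g \right)} = 6 - \frac{206}{-132 + Z}$ ($F{\left(Z,g \right)} = 6 - \frac{871 - 665}{-132 + Z} = 6 - \frac{206}{-132 + Z}$)
$s{\left(n,j \right)} = -1854 - 3 j$ ($s{\left(n,j \right)} = - 3 \left(\left(j - 91\right) + 709\right) = - 3 \left(\left(-91 + j\right) + 709\right) = - 3 \left(618 + j\right) = -1854 - 3 j$)
$F{\left(-99,-892 \right)} + s{\left(1660,\frac{1}{-899} \right)} = \frac{2 \left(-499 + 3 \left(-99\right)\right)}{-132 - 99} - \left(1854 + \frac{3}{-899}\right) = \frac{2 \left(-499 - 297\right)}{-231} - \frac{1666743}{899} = 2 \left(- \frac{1}{231}\right) \left(-796\right) + \left(-1854 + \frac{3}{899}\right) = \frac{1592}{231} - \frac{1666743}{899} = - \frac{383586425}{207669}$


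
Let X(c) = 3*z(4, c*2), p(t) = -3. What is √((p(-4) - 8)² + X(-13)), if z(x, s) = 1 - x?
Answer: 4*√7 ≈ 10.583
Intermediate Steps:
X(c) = -9 (X(c) = 3*(1 - 1*4) = 3*(1 - 4) = 3*(-3) = -9)
√((p(-4) - 8)² + X(-13)) = √((-3 - 8)² - 9) = √((-11)² - 9) = √(121 - 9) = √112 = 4*√7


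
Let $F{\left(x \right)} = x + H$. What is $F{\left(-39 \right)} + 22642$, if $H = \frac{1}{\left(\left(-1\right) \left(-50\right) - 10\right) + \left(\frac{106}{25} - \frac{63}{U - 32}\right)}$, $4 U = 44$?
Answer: $\frac{26694168}{1181} \approx 22603.0$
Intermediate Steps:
$U = 11$ ($U = \frac{1}{4} \cdot 44 = 11$)
$H = \frac{25}{1181}$ ($H = \frac{1}{\left(\left(-1\right) \left(-50\right) - 10\right) + \left(\frac{106}{25} - \frac{63}{11 - 32}\right)} = \frac{1}{\left(50 - 10\right) + \left(106 \cdot \frac{1}{25} - \frac{63}{11 - 32}\right)} = \frac{1}{40 + \left(\frac{106}{25} - \frac{63}{-21}\right)} = \frac{1}{40 + \left(\frac{106}{25} - -3\right)} = \frac{1}{40 + \left(\frac{106}{25} + 3\right)} = \frac{1}{40 + \frac{181}{25}} = \frac{1}{\frac{1181}{25}} = \frac{25}{1181} \approx 0.021169$)
$F{\left(x \right)} = \frac{25}{1181} + x$ ($F{\left(x \right)} = x + \frac{25}{1181} = \frac{25}{1181} + x$)
$F{\left(-39 \right)} + 22642 = \left(\frac{25}{1181} - 39\right) + 22642 = - \frac{46034}{1181} + 22642 = \frac{26694168}{1181}$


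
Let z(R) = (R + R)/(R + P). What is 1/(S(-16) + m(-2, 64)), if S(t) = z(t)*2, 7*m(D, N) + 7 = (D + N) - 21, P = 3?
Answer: 91/890 ≈ 0.10225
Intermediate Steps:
z(R) = 2*R/(3 + R) (z(R) = (R + R)/(R + 3) = (2*R)/(3 + R) = 2*R/(3 + R))
m(D, N) = -4 + D/7 + N/7 (m(D, N) = -1 + ((D + N) - 21)/7 = -1 + (-21 + D + N)/7 = -1 + (-3 + D/7 + N/7) = -4 + D/7 + N/7)
S(t) = 4*t/(3 + t) (S(t) = (2*t/(3 + t))*2 = 4*t/(3 + t))
1/(S(-16) + m(-2, 64)) = 1/(4*(-16)/(3 - 16) + (-4 + (⅐)*(-2) + (⅐)*64)) = 1/(4*(-16)/(-13) + (-4 - 2/7 + 64/7)) = 1/(4*(-16)*(-1/13) + 34/7) = 1/(64/13 + 34/7) = 1/(890/91) = 91/890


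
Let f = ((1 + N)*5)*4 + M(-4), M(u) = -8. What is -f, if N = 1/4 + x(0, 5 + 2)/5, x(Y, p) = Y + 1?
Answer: -21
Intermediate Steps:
x(Y, p) = 1 + Y
N = 9/20 (N = 1/4 + (1 + 0)/5 = 1*(¼) + 1*(⅕) = ¼ + ⅕ = 9/20 ≈ 0.45000)
f = 21 (f = ((1 + 9/20)*5)*4 - 8 = ((29/20)*5)*4 - 8 = (29/4)*4 - 8 = 29 - 8 = 21)
-f = -1*21 = -21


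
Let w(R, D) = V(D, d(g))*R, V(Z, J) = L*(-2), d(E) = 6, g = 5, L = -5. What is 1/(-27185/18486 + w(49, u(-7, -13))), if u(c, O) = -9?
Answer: 18486/9030955 ≈ 0.0020470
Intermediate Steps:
V(Z, J) = 10 (V(Z, J) = -5*(-2) = 10)
w(R, D) = 10*R
1/(-27185/18486 + w(49, u(-7, -13))) = 1/(-27185/18486 + 10*49) = 1/(-27185*1/18486 + 490) = 1/(-27185/18486 + 490) = 1/(9030955/18486) = 18486/9030955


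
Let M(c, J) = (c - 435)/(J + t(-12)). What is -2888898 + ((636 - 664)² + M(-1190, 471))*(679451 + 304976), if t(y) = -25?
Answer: 341330540145/446 ≈ 7.6532e+8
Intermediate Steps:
M(c, J) = (-435 + c)/(-25 + J) (M(c, J) = (c - 435)/(J - 25) = (-435 + c)/(-25 + J))
-2888898 + ((636 - 664)² + M(-1190, 471))*(679451 + 304976) = -2888898 + ((636 - 664)² + (-435 - 1190)/(-25 + 471))*(679451 + 304976) = -2888898 + ((-28)² - 1625/446)*984427 = -2888898 + (784 + (1/446)*(-1625))*984427 = -2888898 + (784 - 1625/446)*984427 = -2888898 + (348039/446)*984427 = -2888898 + 342618988653/446 = 341330540145/446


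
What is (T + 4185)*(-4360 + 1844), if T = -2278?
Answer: -4798012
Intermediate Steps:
(T + 4185)*(-4360 + 1844) = (-2278 + 4185)*(-4360 + 1844) = 1907*(-2516) = -4798012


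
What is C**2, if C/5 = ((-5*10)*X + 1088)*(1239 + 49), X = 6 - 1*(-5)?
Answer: 12004284678400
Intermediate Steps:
X = 11 (X = 6 + 5 = 11)
C = 3464720 (C = 5*((-5*10*11 + 1088)*(1239 + 49)) = 5*((-50*11 + 1088)*1288) = 5*((-550 + 1088)*1288) = 5*(538*1288) = 5*692944 = 3464720)
C**2 = 3464720**2 = 12004284678400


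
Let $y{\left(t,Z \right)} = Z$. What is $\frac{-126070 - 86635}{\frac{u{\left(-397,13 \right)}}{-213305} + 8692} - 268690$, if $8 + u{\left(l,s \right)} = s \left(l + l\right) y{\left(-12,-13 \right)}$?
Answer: $- \frac{498173223304605}{1853912882} \approx -2.6871 \cdot 10^{5}$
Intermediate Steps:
$u{\left(l,s \right)} = -8 - 26 l s$ ($u{\left(l,s \right)} = -8 + s \left(l + l\right) \left(-13\right) = -8 + s 2 l \left(-13\right) = -8 + 2 l s \left(-13\right) = -8 - 26 l s$)
$\frac{-126070 - 86635}{\frac{u{\left(-397,13 \right)}}{-213305} + 8692} - 268690 = \frac{-126070 - 86635}{\frac{-8 - \left(-10322\right) 13}{-213305} + 8692} - 268690 = - \frac{212705}{\left(-8 + 134186\right) \left(- \frac{1}{213305}\right) + 8692} - 268690 = - \frac{212705}{134178 \left(- \frac{1}{213305}\right) + 8692} - 268690 = - \frac{212705}{- \frac{134178}{213305} + 8692} - 268690 = - \frac{212705}{\frac{1853912882}{213305}} - 268690 = \left(-212705\right) \frac{213305}{1853912882} - 268690 = - \frac{45371040025}{1853912882} - 268690 = - \frac{498173223304605}{1853912882}$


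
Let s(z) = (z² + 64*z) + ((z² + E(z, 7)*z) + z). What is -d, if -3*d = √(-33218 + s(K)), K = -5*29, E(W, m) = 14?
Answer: I*√2623/3 ≈ 17.072*I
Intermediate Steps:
K = -145
s(z) = 2*z² + 79*z (s(z) = (z² + 64*z) + ((z² + 14*z) + z) = (z² + 64*z) + (z² + 15*z) = 2*z² + 79*z)
d = -I*√2623/3 (d = -√(-33218 - 145*(79 + 2*(-145)))/3 = -√(-33218 - 145*(79 - 290))/3 = -√(-33218 - 145*(-211))/3 = -√(-33218 + 30595)/3 = -I*√2623/3 ≈ -17.072*I)
-d = -(-1)*I*√2623/3 = I*√2623/3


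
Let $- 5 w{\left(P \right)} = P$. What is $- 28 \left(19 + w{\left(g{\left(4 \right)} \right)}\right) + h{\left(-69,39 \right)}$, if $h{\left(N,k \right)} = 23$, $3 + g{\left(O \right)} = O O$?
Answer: $- \frac{2181}{5} \approx -436.2$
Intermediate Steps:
$g{\left(O \right)} = -3 + O^{2}$ ($g{\left(O \right)} = -3 + O O = -3 + O^{2}$)
$w{\left(P \right)} = - \frac{P}{5}$
$- 28 \left(19 + w{\left(g{\left(4 \right)} \right)}\right) + h{\left(-69,39 \right)} = - 28 \left(19 - \frac{-3 + 4^{2}}{5}\right) + 23 = - 28 \left(19 - \frac{-3 + 16}{5}\right) + 23 = - 28 \left(19 - \frac{13}{5}\right) + 23 = \left(-28\right) \frac{82}{5} + 23 = - \frac{2296}{5} + 23 = - \frac{2181}{5}$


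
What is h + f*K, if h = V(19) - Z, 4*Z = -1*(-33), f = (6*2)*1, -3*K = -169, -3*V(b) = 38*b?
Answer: 5125/12 ≈ 427.08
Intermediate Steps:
V(b) = -38*b/3
K = 169/3 (K = -⅓*(-169) = 169/3 ≈ 56.333)
f = 12 (f = 12*1 = 12)
Z = 33/4 (Z = (-1*(-33))/4 = (¼)*33 = 33/4 ≈ 8.2500)
h = -2987/12 (h = -38/3*19 - 1*33/4 = -722/3 - 33/4 = -2987/12 ≈ -248.92)
h + f*K = -2987/12 + 12*(169/3) = -2987/12 + 676 = 5125/12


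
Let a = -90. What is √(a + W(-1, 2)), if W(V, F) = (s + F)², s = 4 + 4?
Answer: √10 ≈ 3.1623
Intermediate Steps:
s = 8
W(V, F) = (8 + F)²
√(a + W(-1, 2)) = √(-90 + (8 + 2)²) = √(-90 + 10²) = √(-90 + 100) = √10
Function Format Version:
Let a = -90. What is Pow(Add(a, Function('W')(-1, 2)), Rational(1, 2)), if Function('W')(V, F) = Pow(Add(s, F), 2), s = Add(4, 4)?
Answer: Pow(10, Rational(1, 2)) ≈ 3.1623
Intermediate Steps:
s = 8
Function('W')(V, F) = Pow(Add(8, F), 2)
Pow(Add(a, Function('W')(-1, 2)), Rational(1, 2)) = Pow(Add(-90, Pow(Add(8, 2), 2)), Rational(1, 2)) = Pow(Add(-90, Pow(10, 2)), Rational(1, 2)) = Pow(Add(-90, 100), Rational(1, 2)) = Pow(10, Rational(1, 2))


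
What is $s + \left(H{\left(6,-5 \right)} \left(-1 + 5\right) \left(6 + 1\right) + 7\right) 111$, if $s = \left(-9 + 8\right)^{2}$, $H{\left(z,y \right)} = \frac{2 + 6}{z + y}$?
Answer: $25642$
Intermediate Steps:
$H{\left(z,y \right)} = \frac{8}{y + z}$
$s = 1$ ($s = \left(-1\right)^{2} = 1$)
$s + \left(H{\left(6,-5 \right)} \left(-1 + 5\right) \left(6 + 1\right) + 7\right) 111 = 1 + \left(\frac{8}{-5 + 6} \left(-1 + 5\right) \left(6 + 1\right) + 7\right) 111 = 1 + \left(\frac{8}{1} \cdot 4 \cdot 7 + 7\right) 111 = 1 + \left(8 \cdot 1 \cdot 28 + 7\right) 111 = 1 + \left(8 \cdot 28 + 7\right) 111 = 1 + \left(224 + 7\right) 111 = 1 + 231 \cdot 111 = 1 + 25641 = 25642$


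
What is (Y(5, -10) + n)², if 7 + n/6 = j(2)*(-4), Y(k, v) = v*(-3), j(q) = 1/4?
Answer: 324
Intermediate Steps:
j(q) = ¼
Y(k, v) = -3*v
n = -48 (n = -42 + 6*((¼)*(-4)) = -42 + 6*(-1) = -42 - 6 = -48)
(Y(5, -10) + n)² = (-3*(-10) - 48)² = (30 - 48)² = (-18)² = 324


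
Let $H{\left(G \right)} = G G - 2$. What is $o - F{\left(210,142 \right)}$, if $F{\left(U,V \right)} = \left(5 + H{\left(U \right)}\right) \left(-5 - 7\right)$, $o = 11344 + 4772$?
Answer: $545352$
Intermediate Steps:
$o = 16116$
$H{\left(G \right)} = -2 + G^{2}$ ($H{\left(G \right)} = G^{2} - 2 = -2 + G^{2}$)
$F{\left(U,V \right)} = -36 - 12 U^{2}$ ($F{\left(U,V \right)} = \left(5 + \left(-2 + U^{2}\right)\right) \left(-5 - 7\right) = \left(3 + U^{2}\right) \left(-12\right) = -36 - 12 U^{2}$)
$o - F{\left(210,142 \right)} = 16116 - \left(-36 - 12 \cdot 210^{2}\right) = 16116 - \left(-36 - 529200\right) = 16116 - -529236 = 16116 + 529236 = 545352$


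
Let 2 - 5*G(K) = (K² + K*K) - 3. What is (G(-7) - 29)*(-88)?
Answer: 20944/5 ≈ 4188.8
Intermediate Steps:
G(K) = 1 - 2*K²/5 (G(K) = ⅖ - ((K² + K*K) - 3)/5 = ⅖ - ((K² + K²) - 3)/5 = ⅖ - (2*K² - 3)/5 = ⅖ - (-3 + 2*K²)/5 = ⅖ + (⅗ - 2*K²/5) = 1 - 2*K²/5)
(G(-7) - 29)*(-88) = ((1 - ⅖*(-7)²) - 29)*(-88) = ((1 - ⅖*49) - 29)*(-88) = ((1 - 98/5) - 29)*(-88) = (-93/5 - 29)*(-88) = -238/5*(-88) = 20944/5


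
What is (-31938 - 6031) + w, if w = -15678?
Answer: -53647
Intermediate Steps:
(-31938 - 6031) + w = (-31938 - 6031) - 15678 = -37969 - 15678 = -53647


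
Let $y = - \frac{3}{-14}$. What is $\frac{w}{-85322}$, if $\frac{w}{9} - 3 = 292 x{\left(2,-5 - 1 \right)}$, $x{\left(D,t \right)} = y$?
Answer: $- \frac{4131}{597254} \approx -0.0069167$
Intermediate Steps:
$y = \frac{3}{14}$ ($y = \left(-3\right) \left(- \frac{1}{14}\right) = \frac{3}{14} \approx 0.21429$)
$x{\left(D,t \right)} = \frac{3}{14}$
$w = \frac{4131}{7}$ ($w = 27 + 9 \cdot 292 \cdot \frac{3}{14} = 27 + 9 \cdot \frac{438}{7} = 27 + \frac{3942}{7} = \frac{4131}{7} \approx 590.14$)
$\frac{w}{-85322} = \frac{4131}{7 \left(-85322\right)} = \frac{4131}{7} \left(- \frac{1}{85322}\right) = - \frac{4131}{597254}$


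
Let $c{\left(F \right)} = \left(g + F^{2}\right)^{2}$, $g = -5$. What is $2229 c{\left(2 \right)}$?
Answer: $2229$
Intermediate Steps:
$c{\left(F \right)} = \left(-5 + F^{2}\right)^{2}$
$2229 c{\left(2 \right)} = 2229 \left(-5 + 2^{2}\right)^{2} = 2229 \left(-5 + 4\right)^{2} = 2229 \left(-1\right)^{2} = 2229 \cdot 1 = 2229$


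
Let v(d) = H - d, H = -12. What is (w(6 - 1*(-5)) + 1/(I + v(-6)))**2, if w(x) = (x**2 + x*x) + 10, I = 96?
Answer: 514427761/8100 ≈ 63510.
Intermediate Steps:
v(d) = -12 - d
w(x) = 10 + 2*x**2 (w(x) = (x**2 + x**2) + 10 = 2*x**2 + 10 = 10 + 2*x**2)
(w(6 - 1*(-5)) + 1/(I + v(-6)))**2 = ((10 + 2*(6 - 1*(-5))**2) + 1/(96 + (-12 - 1*(-6))))**2 = ((10 + 2*(6 + 5)**2) + 1/(96 + (-12 + 6)))**2 = ((10 + 2*11**2) + 1/(96 - 6))**2 = ((10 + 2*121) + 1/90)**2 = ((10 + 242) + 1/90)**2 = (252 + 1/90)**2 = (22681/90)**2 = 514427761/8100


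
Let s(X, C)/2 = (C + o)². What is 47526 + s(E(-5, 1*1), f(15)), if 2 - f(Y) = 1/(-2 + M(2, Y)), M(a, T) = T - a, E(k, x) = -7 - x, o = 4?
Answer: 5759096/121 ≈ 47596.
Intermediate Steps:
f(Y) = 2 - 1/(-4 + Y) (f(Y) = 2 - 1/(-2 + (Y - 1*2)) = 2 - 1/(-2 + (Y - 2)) = 2 - 1/(-2 + (-2 + Y)) = 2 - 1/(-4 + Y))
s(X, C) = 2*(4 + C)² (s(X, C) = 2*(C + 4)² = 2*(4 + C)²)
47526 + s(E(-5, 1*1), f(15)) = 47526 + 2*(4 + (-9 + 2*15)/(-4 + 15))² = 47526 + 2*(4 + (-9 + 30)/11)² = 47526 + 2*(4 + (1/11)*21)² = 47526 + 2*(4 + 21/11)² = 47526 + 2*(65/11)² = 47526 + 2*(4225/121) = 47526 + 8450/121 = 5759096/121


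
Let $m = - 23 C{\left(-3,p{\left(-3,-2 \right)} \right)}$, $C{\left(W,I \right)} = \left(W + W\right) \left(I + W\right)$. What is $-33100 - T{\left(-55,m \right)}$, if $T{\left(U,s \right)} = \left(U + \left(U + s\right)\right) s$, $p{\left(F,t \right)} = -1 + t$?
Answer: $-809764$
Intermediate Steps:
$C{\left(W,I \right)} = 2 W \left(I + W\right)$
$m = -828$ ($m = - 23 \cdot 2 \left(-3\right) \left(\left(-1 - 2\right) - 3\right) = - 23 \cdot 2 \left(-3\right) \left(-3 - 3\right) = - 23 \cdot 2 \left(-3\right) \left(-6\right) = \left(-23\right) 36 = -828$)
$T{\left(U,s \right)} = s \left(s + 2 U\right)$ ($T{\left(U,s \right)} = \left(s + 2 U\right) s = s \left(s + 2 U\right)$)
$-33100 - T{\left(-55,m \right)} = -33100 - - 828 \left(-828 + 2 \left(-55\right)\right) = -33100 - - 828 \left(-828 - 110\right) = -33100 - \left(-828\right) \left(-938\right) = -33100 - 776664 = -809764$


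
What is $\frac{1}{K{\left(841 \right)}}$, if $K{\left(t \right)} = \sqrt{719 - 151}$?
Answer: $\frac{\sqrt{142}}{284} \approx 0.041959$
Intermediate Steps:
$K{\left(t \right)} = 2 \sqrt{142}$ ($K{\left(t \right)} = \sqrt{568} = 2 \sqrt{142}$)
$\frac{1}{K{\left(841 \right)}} = \frac{1}{2 \sqrt{142}} = \frac{\sqrt{142}}{284}$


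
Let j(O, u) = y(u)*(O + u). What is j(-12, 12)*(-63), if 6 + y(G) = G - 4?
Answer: 0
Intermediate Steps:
y(G) = -10 + G (y(G) = -6 + (G - 4) = -6 + (-4 + G) = -10 + G)
j(O, u) = (-10 + u)*(O + u)
j(-12, 12)*(-63) = ((-10 + 12)*(-12 + 12))*(-63) = (2*0)*(-63) = 0*(-63) = 0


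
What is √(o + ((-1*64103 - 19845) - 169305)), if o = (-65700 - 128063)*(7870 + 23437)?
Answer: I*√6066391494 ≈ 77887.0*I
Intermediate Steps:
o = -6066138241 (o = -193763*31307 = -6066138241)
√(o + ((-1*64103 - 19845) - 169305)) = √(-6066138241 + ((-1*64103 - 19845) - 169305)) = √(-6066138241 + ((-64103 - 19845) - 169305)) = √(-6066138241 + (-83948 - 169305)) = √(-6066138241 - 253253) = √(-6066391494) = I*√6066391494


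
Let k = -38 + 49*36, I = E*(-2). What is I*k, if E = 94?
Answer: -324488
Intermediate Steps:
I = -188 (I = 94*(-2) = -188)
k = 1726 (k = -38 + 1764 = 1726)
I*k = -188*1726 = -324488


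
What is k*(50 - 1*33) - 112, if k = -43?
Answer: -843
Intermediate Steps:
k*(50 - 1*33) - 112 = -43*(50 - 1*33) - 112 = -43*(50 - 33) - 112 = -43*17 - 112 = -731 - 112 = -843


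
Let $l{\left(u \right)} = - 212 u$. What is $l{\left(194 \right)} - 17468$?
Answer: $-58596$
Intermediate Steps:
$l{\left(194 \right)} - 17468 = \left(-212\right) 194 - 17468 = -41128 - 17468 = -58596$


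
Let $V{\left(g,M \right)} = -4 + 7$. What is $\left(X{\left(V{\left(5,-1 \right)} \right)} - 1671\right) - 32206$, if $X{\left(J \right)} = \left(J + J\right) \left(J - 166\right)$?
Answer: $-34855$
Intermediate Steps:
$V{\left(g,M \right)} = 3$
$X{\left(J \right)} = 2 J \left(-166 + J\right)$
$\left(X{\left(V{\left(5,-1 \right)} \right)} - 1671\right) - 32206 = \left(2 \cdot 3 \left(-166 + 3\right) - 1671\right) - 32206 = \left(2 \cdot 3 \left(-163\right) - 1671\right) - 32206 = \left(-978 - 1671\right) - 32206 = -2649 - 32206 = -34855$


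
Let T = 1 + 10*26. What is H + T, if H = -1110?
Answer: -849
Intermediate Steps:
T = 261 (T = 1 + 260 = 261)
H + T = -1110 + 261 = -849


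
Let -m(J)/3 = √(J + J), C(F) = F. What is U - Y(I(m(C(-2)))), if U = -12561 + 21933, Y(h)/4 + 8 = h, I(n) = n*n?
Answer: 9548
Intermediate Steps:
m(J) = -3*√2*√J (m(J) = -3*√(J + J) = -3*√2*√J)
I(n) = n²
Y(h) = -32 + 4*h
U = 9372
U - Y(I(m(C(-2)))) = 9372 - (-32 + 4*(-3*√2*√(-2))²) = 9372 - (-32 + 4*(-3*√2*I*√2)²) = 9372 - (-32 + 4*(-6*I)²) = 9372 - (-32 + 4*(-36)) = 9372 - (-32 - 144) = 9372 - 1*(-176) = 9372 + 176 = 9548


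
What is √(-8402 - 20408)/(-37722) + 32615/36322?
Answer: 2965/3302 - I*√28810/37722 ≈ 0.89794 - 0.0044996*I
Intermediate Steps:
√(-8402 - 20408)/(-37722) + 32615/36322 = √(-28810)*(-1/37722) + 32615*(1/36322) = (I*√28810)*(-1/37722) + 2965/3302 = -I*√28810/37722 + 2965/3302 = 2965/3302 - I*√28810/37722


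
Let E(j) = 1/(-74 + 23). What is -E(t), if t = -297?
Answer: 1/51 ≈ 0.019608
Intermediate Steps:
E(j) = -1/51 (E(j) = 1/(-51) = -1/51)
-E(t) = -1*(-1/51) = 1/51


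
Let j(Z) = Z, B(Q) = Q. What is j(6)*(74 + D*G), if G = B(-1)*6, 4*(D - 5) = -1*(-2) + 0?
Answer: 246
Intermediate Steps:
D = 11/2 (D = 5 + (-1*(-2) + 0)/4 = 5 + (2 + 0)/4 = 5 + (¼)*2 = 5 + ½ = 11/2 ≈ 5.5000)
G = -6 (G = -1*6 = -6)
j(6)*(74 + D*G) = 6*(74 + (11/2)*(-6)) = 6*(74 - 33) = 6*41 = 246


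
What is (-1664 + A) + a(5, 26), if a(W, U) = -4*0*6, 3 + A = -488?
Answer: -2155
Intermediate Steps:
A = -491 (A = -3 - 488 = -491)
a(W, U) = 0 (a(W, U) = 0*6 = 0)
(-1664 + A) + a(5, 26) = (-1664 - 491) + 0 = -2155 + 0 = -2155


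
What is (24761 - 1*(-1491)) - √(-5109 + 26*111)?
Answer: 26252 - 3*I*√247 ≈ 26252.0 - 47.149*I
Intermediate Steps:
(24761 - 1*(-1491)) - √(-5109 + 26*111) = (24761 + 1491) - √(-5109 + 2886) = 26252 - √(-2223) = 26252 - 3*I*√247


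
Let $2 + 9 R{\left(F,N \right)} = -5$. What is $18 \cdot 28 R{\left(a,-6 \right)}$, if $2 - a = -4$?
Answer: $-392$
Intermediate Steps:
$a = 6$ ($a = 2 - -4 = 2 + 4 = 6$)
$R{\left(F,N \right)} = - \frac{7}{9}$ ($R{\left(F,N \right)} = - \frac{2}{9} + \frac{1}{9} \left(-5\right) = - \frac{2}{9} - \frac{5}{9} = - \frac{7}{9}$)
$18 \cdot 28 R{\left(a,-6 \right)} = 18 \cdot 28 \left(- \frac{7}{9}\right) = 504 \left(- \frac{7}{9}\right) = -392$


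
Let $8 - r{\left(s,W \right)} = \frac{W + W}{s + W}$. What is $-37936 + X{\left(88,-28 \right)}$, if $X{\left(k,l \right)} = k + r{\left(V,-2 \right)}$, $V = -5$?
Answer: $- \frac{264884}{7} \approx -37841.0$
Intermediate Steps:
$r{\left(s,W \right)} = 8 - \frac{2 W}{W + s}$ ($r{\left(s,W \right)} = 8 - \frac{W + W}{s + W} = 8 - \frac{2 W}{W + s}$)
$X{\left(k,l \right)} = \frac{52}{7} + k$ ($X{\left(k,l \right)} = k + \frac{2 \left(3 \left(-2\right) + 4 \left(-5\right)\right)}{-2 - 5} = k + \frac{2 \left(-6 - 20\right)}{-7} = k + 2 \left(- \frac{1}{7}\right) \left(-26\right) = k + \frac{52}{7} = \frac{52}{7} + k$)
$-37936 + X{\left(88,-28 \right)} = -37936 + \left(\frac{52}{7} + 88\right) = -37936 + \frac{668}{7} = - \frac{264884}{7}$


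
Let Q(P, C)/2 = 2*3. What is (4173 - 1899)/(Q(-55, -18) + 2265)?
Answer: 758/759 ≈ 0.99868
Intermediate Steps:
Q(P, C) = 12 (Q(P, C) = 2*(2*3) = 2*6 = 12)
(4173 - 1899)/(Q(-55, -18) + 2265) = (4173 - 1899)/(12 + 2265) = 2274/2277 = 2274*(1/2277) = 758/759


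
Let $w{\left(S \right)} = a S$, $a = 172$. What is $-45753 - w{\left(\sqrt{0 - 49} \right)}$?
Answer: $-45753 - 1204 i \approx -45753.0 - 1204.0 i$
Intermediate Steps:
$w{\left(S \right)} = 172 S$
$-45753 - w{\left(\sqrt{0 - 49} \right)} = -45753 - 172 \sqrt{0 - 49} = -45753 - 172 \sqrt{-49} = -45753 - 172 \cdot 7 i = -45753 - 1204 i$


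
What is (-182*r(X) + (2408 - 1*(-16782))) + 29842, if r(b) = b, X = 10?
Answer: 47212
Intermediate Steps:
(-182*r(X) + (2408 - 1*(-16782))) + 29842 = (-182*10 + (2408 - 1*(-16782))) + 29842 = (-1820 + (2408 + 16782)) + 29842 = (-1820 + 19190) + 29842 = 17370 + 29842 = 47212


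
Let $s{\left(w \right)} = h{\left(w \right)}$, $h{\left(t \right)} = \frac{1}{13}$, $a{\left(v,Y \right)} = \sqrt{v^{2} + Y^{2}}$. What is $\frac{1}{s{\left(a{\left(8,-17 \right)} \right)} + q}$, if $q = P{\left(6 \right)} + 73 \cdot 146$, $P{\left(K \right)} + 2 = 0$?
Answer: $\frac{13}{138529} \approx 9.3843 \cdot 10^{-5}$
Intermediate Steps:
$P{\left(K \right)} = -2$ ($P{\left(K \right)} = -2 + 0 = -2$)
$a{\left(v,Y \right)} = \sqrt{Y^{2} + v^{2}}$
$q = 10656$ ($q = -2 + 73 \cdot 146 = -2 + 10658 = 10656$)
$h{\left(t \right)} = \frac{1}{13}$
$s{\left(w \right)} = \frac{1}{13}$
$\frac{1}{s{\left(a{\left(8,-17 \right)} \right)} + q} = \frac{1}{\frac{1}{13} + 10656} = \frac{1}{\frac{138529}{13}} = \frac{13}{138529}$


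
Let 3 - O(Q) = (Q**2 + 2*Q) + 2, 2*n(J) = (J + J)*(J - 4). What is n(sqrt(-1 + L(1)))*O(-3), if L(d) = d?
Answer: 0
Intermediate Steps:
n(J) = J*(-4 + J) (n(J) = ((J + J)*(J - 4))/2 = ((2*J)*(-4 + J))/2 = (2*J*(-4 + J))/2 = J*(-4 + J))
O(Q) = 1 - Q**2 - 2*Q (O(Q) = 3 - ((Q**2 + 2*Q) + 2) = 3 - (2 + Q**2 + 2*Q) = 3 + (-2 - Q**2 - 2*Q) = 1 - Q**2 - 2*Q)
n(sqrt(-1 + L(1)))*O(-3) = (sqrt(-1 + 1)*(-4 + sqrt(-1 + 1)))*(1 - 1*(-3)**2 - 2*(-3)) = (sqrt(0)*(-4 + sqrt(0)))*(1 - 1*9 + 6) = (0*(-4 + 0))*(1 - 9 + 6) = (0*(-4))*(-2) = 0*(-2) = 0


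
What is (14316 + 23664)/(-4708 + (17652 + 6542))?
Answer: 18990/9743 ≈ 1.9491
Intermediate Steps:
(14316 + 23664)/(-4708 + (17652 + 6542)) = 37980/(-4708 + 24194) = 37980/19486 = 37980*(1/19486) = 18990/9743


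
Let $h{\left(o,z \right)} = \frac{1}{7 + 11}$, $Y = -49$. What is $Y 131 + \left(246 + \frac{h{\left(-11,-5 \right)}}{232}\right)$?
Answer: $- \frac{25778447}{4176} \approx -6173.0$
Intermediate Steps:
$h{\left(o,z \right)} = \frac{1}{18}$
$Y 131 + \left(246 + \frac{h{\left(-11,-5 \right)}}{232}\right) = \left(-49\right) 131 + \left(246 + \frac{1}{18 \cdot 232}\right) = -6419 + \left(246 + \frac{1}{18} \cdot \frac{1}{232}\right) = -6419 + \left(246 + \frac{1}{4176}\right) = -6419 + \frac{1027297}{4176} = - \frac{25778447}{4176}$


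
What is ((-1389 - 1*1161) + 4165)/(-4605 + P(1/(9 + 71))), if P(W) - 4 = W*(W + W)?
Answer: -5168000/14723199 ≈ -0.35101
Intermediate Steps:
P(W) = 4 + 2*W² (P(W) = 4 + W*(W + W) = 4 + W*(2*W) = 4 + 2*W²)
((-1389 - 1*1161) + 4165)/(-4605 + P(1/(9 + 71))) = ((-1389 - 1*1161) + 4165)/(-4605 + (4 + 2*(1/(9 + 71))²)) = ((-1389 - 1161) + 4165)/(-4605 + (4 + 2*(1/80)²)) = (-2550 + 4165)/(-4605 + (4 + 2*(1/80)²)) = 1615/(-4605 + (4 + 2*(1/6400))) = 1615/(-4605 + (4 + 1/3200)) = 1615/(-4605 + 12801/3200) = 1615/(-14723199/3200) = 1615*(-3200/14723199) = -5168000/14723199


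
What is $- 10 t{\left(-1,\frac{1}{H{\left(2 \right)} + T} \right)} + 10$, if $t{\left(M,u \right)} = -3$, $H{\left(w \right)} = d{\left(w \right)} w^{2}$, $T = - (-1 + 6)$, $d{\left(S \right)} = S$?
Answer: $40$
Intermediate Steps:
$T = -5$ ($T = \left(-1\right) 5 = -5$)
$H{\left(w \right)} = w^{3}$ ($H{\left(w \right)} = w w^{2} = w^{3}$)
$- 10 t{\left(-1,\frac{1}{H{\left(2 \right)} + T} \right)} + 10 = \left(-10\right) \left(-3\right) + 10 = 30 + 10 = 40$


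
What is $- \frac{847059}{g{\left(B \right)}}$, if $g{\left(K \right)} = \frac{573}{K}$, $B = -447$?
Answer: $\frac{126211791}{191} \approx 6.608 \cdot 10^{5}$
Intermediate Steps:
$- \frac{847059}{g{\left(B \right)}} = - \frac{847059}{573 \frac{1}{-447}} = - \frac{847059}{573 \left(- \frac{1}{447}\right)} = - \frac{847059}{- \frac{191}{149}} = \left(-847059\right) \left(- \frac{149}{191}\right) = \frac{126211791}{191}$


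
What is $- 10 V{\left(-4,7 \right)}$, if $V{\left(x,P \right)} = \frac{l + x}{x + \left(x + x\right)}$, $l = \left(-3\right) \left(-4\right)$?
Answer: $\frac{20}{3} \approx 6.6667$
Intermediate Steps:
$l = 12$
$V{\left(x,P \right)} = \frac{12 + x}{3 x}$ ($V{\left(x,P \right)} = \frac{12 + x}{x + \left(x + x\right)} = \frac{12 + x}{x + 2 x} = \frac{12 + x}{3 x}$)
$- 10 V{\left(-4,7 \right)} = - 10 \frac{12 - 4}{3 \left(-4\right)} = - 10 \cdot \frac{1}{3} \left(- \frac{1}{4}\right) 8 = \left(-10\right) \left(- \frac{2}{3}\right) = \frac{20}{3}$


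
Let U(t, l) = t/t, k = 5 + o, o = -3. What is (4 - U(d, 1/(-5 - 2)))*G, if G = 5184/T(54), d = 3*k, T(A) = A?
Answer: 288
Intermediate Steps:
k = 2 (k = 5 - 3 = 2)
d = 6 (d = 3*2 = 6)
U(t, l) = 1
G = 96 (G = 5184/54 = 5184*(1/54) = 96)
(4 - U(d, 1/(-5 - 2)))*G = (4 - 1*1)*96 = (4 - 1)*96 = 3*96 = 288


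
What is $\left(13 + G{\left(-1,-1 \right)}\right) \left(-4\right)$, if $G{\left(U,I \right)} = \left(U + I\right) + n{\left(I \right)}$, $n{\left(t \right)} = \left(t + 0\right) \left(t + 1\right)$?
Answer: $-44$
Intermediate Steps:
$n{\left(t \right)} = t \left(1 + t\right)$
$G{\left(U,I \right)} = I + U + I \left(1 + I\right)$ ($G{\left(U,I \right)} = \left(U + I\right) + I \left(1 + I\right) = \left(I + U\right) + I \left(1 + I\right) = I + U + I \left(1 + I\right)$)
$\left(13 + G{\left(-1,-1 \right)}\right) \left(-4\right) = \left(13 - 2\right) \left(-4\right) = 11 \left(-4\right) = -44$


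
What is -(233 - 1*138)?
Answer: -95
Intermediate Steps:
-(233 - 1*138) = -(233 - 138) = -1*95 = -95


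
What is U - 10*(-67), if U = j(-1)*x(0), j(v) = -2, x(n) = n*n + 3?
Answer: 664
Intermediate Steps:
x(n) = 3 + n² (x(n) = n² + 3 = 3 + n²)
U = -6 (U = -2*(3 + 0²) = -2*(3 + 0) = -2*3 = -6)
U - 10*(-67) = -6 - 10*(-67) = -6 + 670 = 664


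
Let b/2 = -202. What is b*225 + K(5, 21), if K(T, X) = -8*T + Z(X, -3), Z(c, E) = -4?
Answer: -90944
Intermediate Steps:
b = -404 (b = 2*(-202) = -404)
K(T, X) = -4 - 8*T (K(T, X) = -8*T - 4 = -4 - 8*T)
b*225 + K(5, 21) = -404*225 + (-4 - 8*5) = -90900 + (-4 - 40) = -90900 - 44 = -90944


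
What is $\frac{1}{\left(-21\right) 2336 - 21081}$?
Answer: $- \frac{1}{70137} \approx -1.4258 \cdot 10^{-5}$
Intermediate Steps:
$\frac{1}{\left(-21\right) 2336 - 21081} = \frac{1}{-49056 - 21081} = \frac{1}{-70137} = - \frac{1}{70137}$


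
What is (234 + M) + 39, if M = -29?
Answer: 244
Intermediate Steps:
(234 + M) + 39 = (234 - 29) + 39 = 205 + 39 = 244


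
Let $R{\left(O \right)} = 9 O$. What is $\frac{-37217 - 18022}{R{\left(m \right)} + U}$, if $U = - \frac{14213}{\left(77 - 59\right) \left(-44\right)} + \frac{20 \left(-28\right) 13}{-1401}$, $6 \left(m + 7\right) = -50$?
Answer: $\frac{20430917496}{42481841} \approx 480.93$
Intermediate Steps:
$m = - \frac{46}{3}$ ($m = -7 + \frac{1}{6} \left(-50\right) = -7 - \frac{25}{3} = - \frac{46}{3} \approx -15.333$)
$U = \frac{8559391}{369864}$ ($U = - \frac{14213}{18 \left(-44\right)} + \left(-560\right) 13 \left(- \frac{1}{1401}\right) = - \frac{14213}{-792} - - \frac{7280}{1401} = \left(-14213\right) \left(- \frac{1}{792}\right) + \frac{7280}{1401} = \frac{14213}{792} + \frac{7280}{1401} = \frac{8559391}{369864} \approx 23.142$)
$\frac{-37217 - 18022}{R{\left(m \right)} + U} = \frac{-37217 - 18022}{9 \left(- \frac{46}{3}\right) + \frac{8559391}{369864}} = - \frac{55239}{-138 + \frac{8559391}{369864}} = - \frac{55239}{- \frac{42481841}{369864}} = \left(-55239\right) \left(- \frac{369864}{42481841}\right) = \frac{20430917496}{42481841}$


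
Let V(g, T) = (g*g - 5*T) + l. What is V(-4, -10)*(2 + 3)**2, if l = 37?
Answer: 2575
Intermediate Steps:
V(g, T) = 37 + g**2 - 5*T (V(g, T) = (g*g - 5*T) + 37 = (g**2 - 5*T) + 37 = 37 + g**2 - 5*T)
V(-4, -10)*(2 + 3)**2 = (37 + (-4)**2 - 5*(-10))*(2 + 3)**2 = (37 + 16 + 50)*5**2 = 103*25 = 2575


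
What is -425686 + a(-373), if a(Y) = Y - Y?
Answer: -425686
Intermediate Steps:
a(Y) = 0
-425686 + a(-373) = -425686 + 0 = -425686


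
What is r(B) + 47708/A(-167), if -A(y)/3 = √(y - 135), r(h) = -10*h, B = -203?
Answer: 2030 + 23854*I*√302/453 ≈ 2030.0 + 915.1*I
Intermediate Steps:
A(y) = -3*√(-135 + y) (A(y) = -3*√(y - 135) = -3*√(-135 + y))
r(B) + 47708/A(-167) = -10*(-203) + 47708/((-3*√(-135 - 167))) = 2030 + 47708/((-3*I*√302)) = 2030 + 47708*(I*√302/906) = 2030 + 23854*I*√302/453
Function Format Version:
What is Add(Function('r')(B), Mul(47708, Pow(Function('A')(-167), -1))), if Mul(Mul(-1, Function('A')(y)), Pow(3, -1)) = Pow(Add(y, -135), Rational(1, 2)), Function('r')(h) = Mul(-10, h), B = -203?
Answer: Add(2030, Mul(Rational(23854, 453), I, Pow(302, Rational(1, 2)))) ≈ Add(2030.0, Mul(915.10, I))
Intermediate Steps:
Function('A')(y) = Mul(-3, Pow(Add(-135, y), Rational(1, 2))) (Function('A')(y) = Mul(-3, Pow(Add(y, -135), Rational(1, 2))) = Mul(-3, Pow(Add(-135, y), Rational(1, 2))))
Add(Function('r')(B), Mul(47708, Pow(Function('A')(-167), -1))) = Add(Mul(-10, -203), Mul(47708, Pow(Mul(-3, Pow(Add(-135, -167), Rational(1, 2))), -1))) = Add(2030, Mul(47708, Pow(Mul(-3, Pow(-302, Rational(1, 2))), -1))) = Add(2030, Mul(47708, Pow(Mul(-3, Mul(I, Pow(302, Rational(1, 2)))), -1))) = Add(2030, Mul(47708, Pow(Mul(-3, I, Pow(302, Rational(1, 2))), -1))) = Add(2030, Mul(47708, Mul(Rational(1, 906), I, Pow(302, Rational(1, 2))))) = Add(2030, Mul(Rational(23854, 453), I, Pow(302, Rational(1, 2))))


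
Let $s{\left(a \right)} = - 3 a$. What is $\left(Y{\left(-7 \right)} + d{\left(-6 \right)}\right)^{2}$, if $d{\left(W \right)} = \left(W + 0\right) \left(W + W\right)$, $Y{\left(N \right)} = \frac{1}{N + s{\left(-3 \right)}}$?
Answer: $\frac{21025}{4} \approx 5256.3$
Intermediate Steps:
$Y{\left(N \right)} = \frac{1}{9 + N}$ ($Y{\left(N \right)} = \frac{1}{N - -9} = \frac{1}{N + 9} = \frac{1}{9 + N}$)
$d{\left(W \right)} = 2 W^{2}$ ($d{\left(W \right)} = W 2 W = 2 W^{2}$)
$\left(Y{\left(-7 \right)} + d{\left(-6 \right)}\right)^{2} = \left(\frac{1}{9 - 7} + 2 \left(-6\right)^{2}\right)^{2} = \left(\frac{1}{2} + 2 \cdot 36\right)^{2} = \left(\frac{1}{2} + 72\right)^{2} = \left(\frac{145}{2}\right)^{2} = \frac{21025}{4}$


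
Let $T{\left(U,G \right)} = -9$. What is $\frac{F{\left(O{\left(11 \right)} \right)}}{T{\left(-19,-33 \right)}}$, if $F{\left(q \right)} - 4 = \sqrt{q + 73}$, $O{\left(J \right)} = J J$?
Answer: $- \frac{4}{9} - \frac{\sqrt{194}}{9} \approx -1.992$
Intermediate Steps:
$O{\left(J \right)} = J^{2}$
$F{\left(q \right)} = 4 + \sqrt{73 + q}$ ($F{\left(q \right)} = 4 + \sqrt{q + 73} = 4 + \sqrt{73 + q}$)
$\frac{F{\left(O{\left(11 \right)} \right)}}{T{\left(-19,-33 \right)}} = \frac{4 + \sqrt{73 + 11^{2}}}{-9} = \left(4 + \sqrt{73 + 121}\right) \left(- \frac{1}{9}\right) = \left(4 + \sqrt{194}\right) \left(- \frac{1}{9}\right) = - \frac{4}{9} - \frac{\sqrt{194}}{9}$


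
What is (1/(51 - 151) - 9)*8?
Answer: -1802/25 ≈ -72.080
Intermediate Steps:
(1/(51 - 151) - 9)*8 = (1/(-100) - 9)*8 = (-1/100 - 9)*8 = -901/100*8 = -1802/25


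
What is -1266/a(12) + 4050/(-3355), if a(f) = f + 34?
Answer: -443373/15433 ≈ -28.729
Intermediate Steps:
a(f) = 34 + f
-1266/a(12) + 4050/(-3355) = -1266/(34 + 12) + 4050/(-3355) = -1266/46 + 4050*(-1/3355) = -1266*1/46 - 810/671 = -633/23 - 810/671 = -443373/15433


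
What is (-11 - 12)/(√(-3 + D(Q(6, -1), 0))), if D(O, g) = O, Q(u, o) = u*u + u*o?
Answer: -23*√3/9 ≈ -4.4264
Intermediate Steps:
Q(u, o) = u² + o*u
(-11 - 12)/(√(-3 + D(Q(6, -1), 0))) = (-11 - 12)/(√(-3 + 6*(-1 + 6))) = -23/√(-3 + 6*5) = -23/√(-3 + 30) = -23/√27 = -23/(3*√3) = (√3/9)*(-23) = -23*√3/9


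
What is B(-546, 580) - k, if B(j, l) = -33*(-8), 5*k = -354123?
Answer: 355443/5 ≈ 71089.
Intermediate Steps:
k = -354123/5 (k = (1/5)*(-354123) = -354123/5 ≈ -70825.)
B(j, l) = 264
B(-546, 580) - k = 264 - 1*(-354123/5) = 264 + 354123/5 = 355443/5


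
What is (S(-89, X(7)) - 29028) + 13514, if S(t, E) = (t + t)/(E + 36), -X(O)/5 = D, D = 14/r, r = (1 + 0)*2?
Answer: -15692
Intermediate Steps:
r = 2 (r = 1*2 = 2)
D = 7 (D = 14/2 = 14*(½) = 7)
X(O) = -35 (X(O) = -5*7 = -35)
S(t, E) = 2*t/(36 + E) (S(t, E) = (2*t)/(36 + E) = 2*t/(36 + E))
(S(-89, X(7)) - 29028) + 13514 = (2*(-89)/(36 - 35) - 29028) + 13514 = (2*(-89)/1 - 29028) + 13514 = (2*(-89)*1 - 29028) + 13514 = (-178 - 29028) + 13514 = -29206 + 13514 = -15692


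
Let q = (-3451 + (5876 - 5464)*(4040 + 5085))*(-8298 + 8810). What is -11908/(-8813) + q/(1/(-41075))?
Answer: -696149559196032892/8813 ≈ -7.8991e+13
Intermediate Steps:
q = 1923097088 (q = (-3451 + 412*9125)*512 = (-3451 + 3759500)*512 = 3756049*512 = 1923097088)
-11908/(-8813) + q/(1/(-41075)) = -11908/(-8813) + 1923097088/(1/(-41075)) = -11908*(-1/8813) + 1923097088/(-1/41075) = 11908/8813 + 1923097088*(-41075) = 11908/8813 - 78991212889600 = -696149559196032892/8813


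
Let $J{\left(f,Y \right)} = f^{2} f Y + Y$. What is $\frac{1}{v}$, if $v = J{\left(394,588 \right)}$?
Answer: $\frac{1}{35963835180} \approx 2.7806 \cdot 10^{-11}$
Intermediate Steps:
$J{\left(f,Y \right)} = Y + Y f^{3}$ ($J{\left(f,Y \right)} = f^{3} Y + Y = Y f^{3} + Y = Y + Y f^{3}$)
$v = 35963835180$ ($v = 588 \left(1 + 394^{3}\right) = 588 \left(1 + 61162984\right) = 588 \cdot 61162985 = 35963835180$)
$\frac{1}{v} = \frac{1}{35963835180}$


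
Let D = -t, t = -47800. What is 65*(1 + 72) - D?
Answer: -43055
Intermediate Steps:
D = 47800 (D = -1*(-47800) = 47800)
65*(1 + 72) - D = 65*(1 + 72) - 1*47800 = 65*73 - 47800 = 4745 - 47800 = -43055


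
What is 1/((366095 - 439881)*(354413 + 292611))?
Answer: -1/47741312864 ≈ -2.0946e-11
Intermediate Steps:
1/((366095 - 439881)*(354413 + 292611)) = 1/(-73786*647024) = 1/(-47741312864) = -1/47741312864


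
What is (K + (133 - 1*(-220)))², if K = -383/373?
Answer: 17236013796/139129 ≈ 1.2389e+5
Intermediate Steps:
K = -383/373 (K = -383*1/373 = -383/373 ≈ -1.0268)
(K + (133 - 1*(-220)))² = (-383/373 + (133 - 1*(-220)))² = (-383/373 + (133 + 220))² = (-383/373 + 353)² = (131286/373)² = 17236013796/139129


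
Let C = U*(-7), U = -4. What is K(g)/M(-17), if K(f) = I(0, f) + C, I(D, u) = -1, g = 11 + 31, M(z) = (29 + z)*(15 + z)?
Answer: -9/8 ≈ -1.1250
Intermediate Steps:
M(z) = (15 + z)*(29 + z)
g = 42
C = 28 (C = -4*(-7) = 28)
K(f) = 27 (K(f) = -1 + 28 = 27)
K(g)/M(-17) = 27/(435 + (-17)**2 + 44*(-17)) = 27/(435 + 289 - 748) = 27/(-24) = 27*(-1/24) = -9/8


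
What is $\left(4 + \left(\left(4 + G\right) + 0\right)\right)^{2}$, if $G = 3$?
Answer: $121$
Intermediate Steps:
$\left(4 + \left(\left(4 + G\right) + 0\right)\right)^{2} = \left(4 + \left(\left(4 + 3\right) + 0\right)\right)^{2} = \left(4 + \left(7 + 0\right)\right)^{2} = \left(4 + 7\right)^{2} = 11^{2} = 121$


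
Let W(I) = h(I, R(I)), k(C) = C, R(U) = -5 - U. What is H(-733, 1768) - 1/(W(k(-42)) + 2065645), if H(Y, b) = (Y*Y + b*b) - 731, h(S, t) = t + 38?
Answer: 7565455745039/2065720 ≈ 3.6624e+6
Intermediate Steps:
h(S, t) = 38 + t
H(Y, b) = -731 + Y² + b² (H(Y, b) = (Y² + b²) - 731 = -731 + Y² + b²)
W(I) = 33 - I (W(I) = 38 + (-5 - I) = 33 - I)
H(-733, 1768) - 1/(W(k(-42)) + 2065645) = (-731 + (-733)² + 1768²) - 1/((33 - 1*(-42)) + 2065645) = (-731 + 537289 + 3125824) - 1/((33 + 42) + 2065645) = 3662382 - 1/(75 + 2065645) = 3662382 - 1/2065720 = 7565455745039/2065720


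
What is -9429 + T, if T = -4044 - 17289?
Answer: -30762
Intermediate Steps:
T = -21333
-9429 + T = -9429 - 21333 = -30762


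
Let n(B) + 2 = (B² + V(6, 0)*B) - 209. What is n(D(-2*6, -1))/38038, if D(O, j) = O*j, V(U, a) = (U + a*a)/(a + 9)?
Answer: -59/38038 ≈ -0.0015511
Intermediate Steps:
V(U, a) = (U + a²)/(9 + a)
n(B) = -211 + B² + 2*B/3 (n(B) = -2 + ((B² + ((6 + 0²)/(9 + 0))*B) - 209) = -2 + ((B² + ((6 + 0)/9)*B) - 209) = -2 + ((B² + ((⅑)*6)*B) - 209) = -2 + ((B² + 2*B/3) - 209) = -2 + (-209 + B² + 2*B/3) = -211 + B² + 2*B/3)
n(D(-2*6, -1))/38038 = (-211 + (-2*6*(-1))² + 2*(-2*6*(-1))/3)/38038 = (-211 + (-12*(-1))² + 2*(-12*(-1))/3)*(1/38038) = (-211 + 12² + (⅔)*12)*(1/38038) = (-211 + 144 + 8)*(1/38038) = -59*1/38038 = -59/38038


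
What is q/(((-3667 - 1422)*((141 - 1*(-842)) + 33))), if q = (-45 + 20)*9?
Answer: 225/5170424 ≈ 4.3517e-5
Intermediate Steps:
q = -225 (q = -25*9 = -225)
q/(((-3667 - 1422)*((141 - 1*(-842)) + 33))) = -225*1/((-3667 - 1422)*((141 - 1*(-842)) + 33)) = -225*(-1/(5089*((141 + 842) + 33))) = -225*(-1/(5089*(983 + 33))) = -225/((-5089*1016)) = -225/(-5170424) = -225*(-1/5170424) = 225/5170424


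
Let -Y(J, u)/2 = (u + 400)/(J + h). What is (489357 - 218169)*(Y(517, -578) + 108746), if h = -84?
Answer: 12769530780312/433 ≈ 2.9491e+10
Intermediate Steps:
Y(J, u) = -2*(400 + u)/(-84 + J) (Y(J, u) = -2*(u + 400)/(J - 84) = -2*(400 + u)/(-84 + J))
(489357 - 218169)*(Y(517, -578) + 108746) = (489357 - 218169)*(2*(-400 - 1*(-578))/(-84 + 517) + 108746) = 271188*(2*(-400 + 578)/433 + 108746) = 271188*(2*(1/433)*178 + 108746) = 271188*(356/433 + 108746) = 271188*(47087374/433) = 12769530780312/433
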